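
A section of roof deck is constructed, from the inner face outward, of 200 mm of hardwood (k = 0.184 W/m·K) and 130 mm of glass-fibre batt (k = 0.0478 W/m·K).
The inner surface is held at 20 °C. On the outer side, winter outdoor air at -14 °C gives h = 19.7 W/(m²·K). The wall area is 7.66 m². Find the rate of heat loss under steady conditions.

Q ≈ 67.5 W

Thermal resistances in series:
R_hardwood = L/(kA) = 0.2/(0.184×7.66) = 0.1419 K/W
R_glass-fibre batt = L/(kA) = 0.13/(0.0478×7.66) = 0.355 K/W
R_outer film = 1/(h_o·A) = 1/(19.7×7.66) = 0.006627 K/W
R_total = 0.5036 K/W
Q = ΔT / R_total = 34 / 0.5036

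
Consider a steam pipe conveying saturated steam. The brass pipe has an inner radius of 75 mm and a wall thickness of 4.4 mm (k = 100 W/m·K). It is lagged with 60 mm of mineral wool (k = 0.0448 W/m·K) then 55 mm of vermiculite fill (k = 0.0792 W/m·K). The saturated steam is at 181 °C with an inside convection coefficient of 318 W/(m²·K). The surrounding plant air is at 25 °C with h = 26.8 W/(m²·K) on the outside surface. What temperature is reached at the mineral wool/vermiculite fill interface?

T ≈ 65.3 °C

For a radial system each layer contributes R = ln(r_out/r_in)/(2πkL); films add R = 1/(hA).
R_inner film = 1/(h_i·2πr₁L) = 1/(318×2π×0.075×1) = 0.006673 K/W
R_brass pipe wall = ln(79.4/75)/(2π×100×1) = 9.073×10^-5 K/W
R_mineral wool = ln(139.4/79.4)/(2π×0.0448×1) = 2 K/W
R_vermiculite fill = ln(194.4/139.4)/(2π×0.0792×1) = 0.6683 K/W
R_outer film = 1/(h_o·2πr_oL) = 1/(26.8×2π×0.1944×1) = 0.03055 K/W
R_total = 2.705 K/W
Q = ΔT/R_total = 156/2.705
Q = 57.7 W/m
T_interface = T_inner − Q·ΣR(inner→interface) = 181 − 57.7×2.006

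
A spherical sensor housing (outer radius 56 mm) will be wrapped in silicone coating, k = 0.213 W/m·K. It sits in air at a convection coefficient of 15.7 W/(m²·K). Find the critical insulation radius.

r_cr ≈ 27.1 mm

For a sphere r_cr = 2k/h = 2×0.213/15.7
r_cr = 27.1 mm; since the bare radius (56 mm) is above r_cr, any added insulation will reduce heat loss.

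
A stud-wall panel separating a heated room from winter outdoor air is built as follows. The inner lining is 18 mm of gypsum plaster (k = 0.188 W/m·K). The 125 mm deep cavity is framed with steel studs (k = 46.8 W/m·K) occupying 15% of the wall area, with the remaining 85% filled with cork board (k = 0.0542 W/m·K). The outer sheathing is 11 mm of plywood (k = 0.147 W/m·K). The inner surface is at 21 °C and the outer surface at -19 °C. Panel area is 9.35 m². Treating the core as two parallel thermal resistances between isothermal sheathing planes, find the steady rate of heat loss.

Sheathing layers in series; stud and cavity paths in parallel between them.
R_inner = 0.018/(0.188×9.35) = 0.01024 K/W
R_stud  = 0.125/(46.8×0.15×9.35) = 0.001904 K/W
R_cav   = 0.125/(0.0542×0.85×9.35) = 0.2902 K/W
1/R_core = 1/R_stud + 1/R_cav → R_core = 0.001892 K/W
R_outer = 0.011/(0.147×9.35) = 0.008003 K/W
R_total = 0.02014 K/W
Q = ΔT/R_total = 40/0.02014

Q ≈ 1990 W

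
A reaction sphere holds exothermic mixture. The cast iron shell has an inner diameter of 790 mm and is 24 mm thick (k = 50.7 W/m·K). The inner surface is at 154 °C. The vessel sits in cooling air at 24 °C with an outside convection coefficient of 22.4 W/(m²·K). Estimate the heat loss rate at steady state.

Q ≈ 6350 W

Radial (spherical) resistances in series:
R_cast iron shell = (1/0.395 − 1/0.419)/(4π×50.7) = 2.276×10^-4 K/W
R_outer film = 1/(h·4πr_o²) = 1/(22.4×4π×0.419²) = 0.02024 K/W
R_total = 0.02046 K/W
Q = ΔT/R_total = 130/0.02046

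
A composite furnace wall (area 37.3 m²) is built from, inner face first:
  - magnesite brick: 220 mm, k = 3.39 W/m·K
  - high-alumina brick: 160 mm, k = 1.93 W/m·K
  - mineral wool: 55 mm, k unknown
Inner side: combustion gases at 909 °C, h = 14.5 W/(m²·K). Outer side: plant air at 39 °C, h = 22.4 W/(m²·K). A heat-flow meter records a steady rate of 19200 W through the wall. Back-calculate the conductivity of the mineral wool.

Using the resistance-network approach (series):
R_inner film = 1/(h_i·A) = 1/(14.5×37.3) = 0.001849 K/W
R_magnesite brick = L/(kA) = 0.22/(3.39×37.3) = 0.00174 K/W
R_high-alumina brick = L/(kA) = 0.16/(1.93×37.3) = 0.002223 K/W
R_outer film = 1/(h_o·A) = 1/(22.4×37.3) = 0.001197 K/W
Sum of known resistances R_other = 0.007008 K/W
Total R = ΔT/Q = 870/19200 = 0.04531 K/W
R_mineral wool = R_total − R_other = 0.0383 K/W
k = L/(R·A) = 0.055/(0.0383×37.3)

k ≈ 0.0385 W/(m·K)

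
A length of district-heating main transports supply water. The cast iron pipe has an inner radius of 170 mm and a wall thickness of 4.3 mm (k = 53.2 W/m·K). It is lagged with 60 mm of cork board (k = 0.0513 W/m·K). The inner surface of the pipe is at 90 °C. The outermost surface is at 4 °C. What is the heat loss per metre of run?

q′ ≈ 93.7 W/m

Per-layer cylindrical resistances, series-summed:
R_cast iron pipe wall = ln(174.3/170)/(2π×53.2×1) = 7.473×10^-5 K/W
R_cork board = ln(234.3/174.3)/(2π×0.0513×1) = 0.9178 K/W
R_total = 0.9179 K/W
Q = ΔT/R_total = 86/0.9179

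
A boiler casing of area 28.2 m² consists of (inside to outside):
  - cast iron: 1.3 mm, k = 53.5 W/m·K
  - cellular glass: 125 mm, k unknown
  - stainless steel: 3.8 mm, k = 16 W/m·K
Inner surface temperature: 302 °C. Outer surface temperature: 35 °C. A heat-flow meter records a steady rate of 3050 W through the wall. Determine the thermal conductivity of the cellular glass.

Thermal resistances in series:
R_cast iron = L/(kA) = 0.0013/(53.5×28.2) = 8.617×10^-7 K/W
R_stainless steel = L/(kA) = 0.0038/(16×28.2) = 8.422×10^-6 K/W
Sum of known resistances R_other = 9.284×10^-6 K/W
Total R = ΔT/Q = 267/3050 = 0.08754 K/W
R_cellular glass = R_total − R_other = 0.08753 K/W
k = L/(R·A) = 0.125/(0.08753×28.2)

k ≈ 0.0506 W/(m·K)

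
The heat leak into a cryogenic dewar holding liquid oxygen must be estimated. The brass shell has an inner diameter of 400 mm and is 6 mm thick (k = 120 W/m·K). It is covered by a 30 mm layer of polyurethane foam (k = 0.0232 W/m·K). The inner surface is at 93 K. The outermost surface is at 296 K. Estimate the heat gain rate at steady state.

Radial (spherical) resistances in series:
R_brass shell = (1/0.2 − 1/0.206)/(4π×120) = 9.657×10^-5 K/W
R_polyurethane foam = (1/0.206 − 1/0.236)/(4π×0.0232) = 2.117 K/W
R_total = 2.117 K/W
Q = ΔT/R_total = 203/2.117

Q ≈ 95.9 W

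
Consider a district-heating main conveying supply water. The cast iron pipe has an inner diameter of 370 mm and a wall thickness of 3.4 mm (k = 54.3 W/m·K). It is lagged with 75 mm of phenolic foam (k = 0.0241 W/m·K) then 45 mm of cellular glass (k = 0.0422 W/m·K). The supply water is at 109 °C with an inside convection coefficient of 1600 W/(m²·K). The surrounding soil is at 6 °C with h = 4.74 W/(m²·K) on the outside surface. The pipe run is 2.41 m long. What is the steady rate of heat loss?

Per-layer cylindrical resistances, series-summed:
R_inner film = 1/(h_i·2πr₁L) = 1/(1600×2π×0.185×2.41) = 2.231×10^-4 K/W
R_cast iron pipe wall = ln(188.4/185)/(2π×54.3×2.41) = 2.215×10^-5 K/W
R_phenolic foam = ln(263.4/188.4)/(2π×0.0241×2.41) = 0.9183 K/W
R_cellular glass = ln(308.4/263.4)/(2π×0.0422×2.41) = 0.2468 K/W
R_outer film = 1/(h_o·2πr_oL) = 1/(4.74×2π×0.3084×2.41) = 0.04518 K/W
R_total = 1.211 K/W
Q = ΔT/R_total = 103/1.211

Q ≈ 85.1 W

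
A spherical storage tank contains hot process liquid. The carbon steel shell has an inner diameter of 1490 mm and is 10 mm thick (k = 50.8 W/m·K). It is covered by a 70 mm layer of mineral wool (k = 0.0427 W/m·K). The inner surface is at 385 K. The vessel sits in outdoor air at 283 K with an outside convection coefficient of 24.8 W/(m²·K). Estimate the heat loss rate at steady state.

For a spherical shell R = (1/r₁ − 1/r₂)/(4πk); film R = 1/(h·4πr²). In series:
R_carbon steel shell = (1/0.745 − 1/0.755)/(4π×50.8) = 2.785×10^-5 K/W
R_mineral wool = (1/0.755 − 1/0.825)/(4π×0.0427) = 0.2094 K/W
R_outer film = 1/(h·4πr_o²) = 1/(24.8×4π×0.825²) = 0.004714 K/W
R_total = 0.2142 K/W
Q = ΔT/R_total = 102/0.2142

Q ≈ 476 W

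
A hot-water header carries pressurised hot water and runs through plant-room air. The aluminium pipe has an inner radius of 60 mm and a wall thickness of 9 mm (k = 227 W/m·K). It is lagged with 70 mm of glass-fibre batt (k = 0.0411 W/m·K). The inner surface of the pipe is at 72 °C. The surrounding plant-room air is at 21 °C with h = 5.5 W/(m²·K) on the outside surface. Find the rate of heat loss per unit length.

q′ ≈ 17.5 W/m

Per-layer cylindrical resistances, series-summed:
R_aluminium pipe wall = ln(69/60)/(2π×227×1) = 9.799×10^-5 K/W
R_glass-fibre batt = ln(139/69)/(2π×0.0411×1) = 2.712 K/W
R_outer film = 1/(h_o·2πr_oL) = 1/(5.5×2π×0.139×1) = 0.2082 K/W
R_total = 2.92 K/W
Q = ΔT/R_total = 51/2.92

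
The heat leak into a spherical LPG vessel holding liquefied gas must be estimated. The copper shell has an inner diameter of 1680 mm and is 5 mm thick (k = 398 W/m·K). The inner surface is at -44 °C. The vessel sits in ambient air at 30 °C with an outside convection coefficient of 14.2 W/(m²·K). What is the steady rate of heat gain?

For a spherical shell R = (1/r₁ − 1/r₂)/(4πk); film R = 1/(h·4πr²). In series:
R_copper shell = (1/0.84 − 1/0.845)/(4π×398) = 1.408×10^-6 K/W
R_outer film = 1/(h·4πr_o²) = 1/(14.2×4π×0.845²) = 0.007849 K/W
R_total = 0.00785 K/W
Q = ΔT/R_total = 74/0.00785

Q ≈ 9430 W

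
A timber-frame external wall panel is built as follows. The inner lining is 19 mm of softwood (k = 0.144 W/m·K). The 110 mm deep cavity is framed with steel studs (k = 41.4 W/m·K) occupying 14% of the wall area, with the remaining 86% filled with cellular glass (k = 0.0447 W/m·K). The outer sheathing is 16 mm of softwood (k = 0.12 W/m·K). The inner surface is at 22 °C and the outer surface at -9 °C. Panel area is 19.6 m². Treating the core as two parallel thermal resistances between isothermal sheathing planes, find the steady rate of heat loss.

Q ≈ 2140 W

Sheathing layers in series; stud and cavity paths in parallel between them.
R_inner = 0.019/(0.144×19.6) = 0.006732 K/W
R_stud  = 0.11/(41.4×0.14×19.6) = 9.683×10^-4 K/W
R_cav   = 0.11/(0.0447×0.86×19.6) = 0.146 K/W
1/R_core = 1/R_stud + 1/R_cav → R_core = 9.619×10^-4 K/W
R_outer = 0.016/(0.12×19.6) = 0.006803 K/W
R_total = 0.0145 K/W
Q = ΔT/R_total = 31/0.0145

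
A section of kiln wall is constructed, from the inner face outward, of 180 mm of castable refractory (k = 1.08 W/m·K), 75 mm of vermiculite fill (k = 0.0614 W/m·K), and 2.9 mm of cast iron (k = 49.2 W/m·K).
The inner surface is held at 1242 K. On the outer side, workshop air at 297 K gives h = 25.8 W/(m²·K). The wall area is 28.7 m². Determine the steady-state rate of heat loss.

Thermal resistances in series:
R_castable refractory = L/(kA) = 0.18/(1.08×28.7) = 0.005807 K/W
R_vermiculite fill = L/(kA) = 0.075/(0.0614×28.7) = 0.04256 K/W
R_cast iron = L/(kA) = 0.0029/(49.2×28.7) = 2.054×10^-6 K/W
R_outer film = 1/(h_o·A) = 1/(25.8×28.7) = 0.001351 K/W
R_total = 0.04972 K/W
Q = ΔT / R_total = 945 / 0.04972

Q ≈ 19000 W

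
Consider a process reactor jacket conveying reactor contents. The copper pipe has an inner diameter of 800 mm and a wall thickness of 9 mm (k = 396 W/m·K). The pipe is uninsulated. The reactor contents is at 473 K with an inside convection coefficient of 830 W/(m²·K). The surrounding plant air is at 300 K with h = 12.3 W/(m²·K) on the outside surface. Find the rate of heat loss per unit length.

Radial resistances (cylindrical: R_cond = ln(r_o/r_i)/(2πkL), R_conv = 1/(h·2πrL)):
R_inner film = 1/(h_i·2πr₁L) = 1/(830×2π×0.4×1) = 4.794×10^-4 K/W
R_copper pipe wall = ln(409/400)/(2π×396×1) = 8.943×10^-6 K/W
R_outer film = 1/(h_o·2πr_oL) = 1/(12.3×2π×0.409×1) = 0.03164 K/W
R_total = 0.03213 K/W
Q = ΔT/R_total = 173/0.03213

q′ ≈ 5390 W/m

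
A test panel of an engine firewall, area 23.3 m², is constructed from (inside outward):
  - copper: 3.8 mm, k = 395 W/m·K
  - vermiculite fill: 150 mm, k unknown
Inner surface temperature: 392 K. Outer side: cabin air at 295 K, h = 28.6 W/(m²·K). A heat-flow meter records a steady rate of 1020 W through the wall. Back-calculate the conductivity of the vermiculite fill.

k ≈ 0.0688 W/(m·K)

Series thermal resistances:
R_copper = L/(kA) = 0.0038/(395×23.3) = 4.129×10^-7 K/W
R_outer film = 1/(h_o·A) = 1/(28.6×23.3) = 0.001501 K/W
Sum of known resistances R_other = 0.001501 K/W
Total R = ΔT/Q = 97/1020 = 0.0951 K/W
R_vermiculite fill = R_total − R_other = 0.0936 K/W
k = L/(R·A) = 0.15/(0.0936×23.3)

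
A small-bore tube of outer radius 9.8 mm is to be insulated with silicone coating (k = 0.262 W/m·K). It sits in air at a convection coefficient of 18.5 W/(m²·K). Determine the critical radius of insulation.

For a cylinder r_cr = k/h = 0.262/18.5
r_cr = 14.2 mm; since the bare radius (9.8 mm) is below r_cr, adding a thin layer of insulation will *increase* heat loss.

r_cr ≈ 14.2 mm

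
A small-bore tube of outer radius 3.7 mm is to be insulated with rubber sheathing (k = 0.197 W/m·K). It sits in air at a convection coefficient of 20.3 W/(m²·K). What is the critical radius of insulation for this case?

For a cylinder r_cr = k/h = 0.197/20.3
r_cr = 9.7 mm; since the bare radius (3.7 mm) is below r_cr, adding a thin layer of insulation will *increase* heat loss.

r_cr ≈ 9.7 mm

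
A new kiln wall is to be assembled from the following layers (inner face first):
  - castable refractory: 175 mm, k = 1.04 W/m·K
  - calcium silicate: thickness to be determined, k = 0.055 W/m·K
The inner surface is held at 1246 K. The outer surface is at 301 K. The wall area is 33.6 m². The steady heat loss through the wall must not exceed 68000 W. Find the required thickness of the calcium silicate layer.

Model the wall as resistances in series:
R_castable refractory = L/(kA) = 0.175/(1.04×33.6) = 0.005008 K/W
Sum of the known resistances R_other = 0.005008 K/W
Required total resistance R_tot = ΔT/Q_allow = 945/68000 = 0.0139 K/W
R_calcium silicate = R_tot − R_other = 0.008889 K/W
L = R·k·A = 0.008889×0.055×33.6

L ≈ 16.4 mm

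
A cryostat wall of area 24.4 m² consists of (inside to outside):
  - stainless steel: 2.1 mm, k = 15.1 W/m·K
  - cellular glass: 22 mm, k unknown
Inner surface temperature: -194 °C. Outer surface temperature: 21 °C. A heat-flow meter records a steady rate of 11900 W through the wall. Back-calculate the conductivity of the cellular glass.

k ≈ 0.0499 W/(m·K)

Model the wall as resistances in series:
R_stainless steel = L/(kA) = 0.0021/(15.1×24.4) = 5.7×10^-6 K/W
Sum of known resistances R_other = 5.7×10^-6 K/W
Total R = ΔT/Q = 215/11900 = 0.01807 K/W
R_cellular glass = R_total − R_other = 0.01806 K/W
k = L/(R·A) = 0.022/(0.01806×24.4)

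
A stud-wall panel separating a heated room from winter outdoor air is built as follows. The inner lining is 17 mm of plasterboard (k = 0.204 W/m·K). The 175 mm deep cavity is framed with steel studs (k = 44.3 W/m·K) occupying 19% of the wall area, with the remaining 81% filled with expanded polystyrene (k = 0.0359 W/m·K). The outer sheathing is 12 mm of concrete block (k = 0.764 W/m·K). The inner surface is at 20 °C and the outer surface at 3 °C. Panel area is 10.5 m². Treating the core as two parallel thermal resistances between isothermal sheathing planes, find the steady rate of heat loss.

Q ≈ 1490 W

Sheathing layers in series; stud and cavity paths in parallel between them.
R_inner = 0.017/(0.204×10.5) = 0.007937 K/W
R_stud  = 0.175/(44.3×0.19×10.5) = 0.00198 K/W
R_cav   = 0.175/(0.0359×0.81×10.5) = 0.5732 K/W
1/R_core = 1/R_stud + 1/R_cav → R_core = 0.001973 K/W
R_outer = 0.012/(0.764×10.5) = 0.001496 K/W
R_total = 0.01141 K/W
Q = ΔT/R_total = 17/0.01141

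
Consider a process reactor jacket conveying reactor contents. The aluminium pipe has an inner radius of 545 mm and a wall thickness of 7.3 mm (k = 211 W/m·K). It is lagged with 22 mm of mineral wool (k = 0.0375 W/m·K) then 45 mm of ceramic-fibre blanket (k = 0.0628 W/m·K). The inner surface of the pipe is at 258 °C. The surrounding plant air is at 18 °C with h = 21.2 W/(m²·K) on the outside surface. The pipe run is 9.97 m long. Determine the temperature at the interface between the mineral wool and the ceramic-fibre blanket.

Treating each annulus and film as a series resistance:
R_aluminium pipe wall = ln(552.3/545)/(2π×211×9.97) = 1.007×10^-6 K/W
R_mineral wool = ln(574.3/552.3)/(2π×0.0375×9.97) = 0.01663 K/W
R_ceramic-fibre blanket = ln(619.3/574.3)/(2π×0.0628×9.97) = 0.01918 K/W
R_outer film = 1/(h_o·2πr_oL) = 1/(21.2×2π×0.6193×9.97) = 0.001216 K/W
R_total = 0.03702 K/W
Q = ΔT/R_total = 240/0.03702
Q = 6480 W
T_interface = T_inner − Q·ΣR(inner→interface) = 258 − 6480×0.01663

T ≈ 150 °C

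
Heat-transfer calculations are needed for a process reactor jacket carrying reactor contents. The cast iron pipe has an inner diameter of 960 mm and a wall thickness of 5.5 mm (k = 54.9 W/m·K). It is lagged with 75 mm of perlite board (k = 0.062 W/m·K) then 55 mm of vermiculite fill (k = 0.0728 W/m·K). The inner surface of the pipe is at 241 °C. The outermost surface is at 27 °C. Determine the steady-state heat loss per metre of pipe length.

Per-layer cylindrical resistances, series-summed:
R_cast iron pipe wall = ln(485.5/480)/(2π×54.9×1) = 3.303×10^-5 K/W
R_perlite board = ln(560.5/485.5)/(2π×0.062×1) = 0.3688 K/W
R_vermiculite fill = ln(615.5/560.5)/(2π×0.0728×1) = 0.2046 K/W
R_total = 0.5734 K/W
Q = ΔT/R_total = 214/0.5734

q′ ≈ 373 W/m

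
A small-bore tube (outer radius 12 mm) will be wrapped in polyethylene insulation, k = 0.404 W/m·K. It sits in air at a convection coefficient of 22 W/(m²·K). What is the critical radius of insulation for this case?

For a cylinder r_cr = k/h = 0.404/22
r_cr = 18.4 mm; since the bare radius (12 mm) is below r_cr, adding a thin layer of insulation will *increase* heat loss.

r_cr ≈ 18.4 mm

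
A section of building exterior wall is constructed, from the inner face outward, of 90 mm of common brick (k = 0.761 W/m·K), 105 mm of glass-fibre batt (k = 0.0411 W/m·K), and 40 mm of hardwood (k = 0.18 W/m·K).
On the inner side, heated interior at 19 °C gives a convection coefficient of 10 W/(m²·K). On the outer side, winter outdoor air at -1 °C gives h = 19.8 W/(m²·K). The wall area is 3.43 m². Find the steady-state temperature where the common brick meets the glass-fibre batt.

T ≈ 17.6 °C

Using the resistance-network approach (series):
R_inner film = 1/(h_i·A) = 1/(10×3.43) = 0.02915 K/W
R_common brick = L/(kA) = 0.09/(0.761×3.43) = 0.03448 K/W
R_glass-fibre batt = L/(kA) = 0.105/(0.0411×3.43) = 0.7448 K/W
R_hardwood = L/(kA) = 0.04/(0.18×3.43) = 0.06479 K/W
R_outer film = 1/(h_o·A) = 1/(19.8×3.43) = 0.01472 K/W
R_total = 0.888 K/W;  Q = ΔT/R_total = 20/0.888 = 22.52 W
T_interface = T_inner − Q·ΣR(inner→interface) = 19 − 22.5×0.06363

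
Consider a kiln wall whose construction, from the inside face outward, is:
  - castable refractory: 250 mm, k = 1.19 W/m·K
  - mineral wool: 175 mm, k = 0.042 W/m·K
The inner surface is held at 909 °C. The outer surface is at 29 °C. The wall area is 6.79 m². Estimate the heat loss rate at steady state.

Treating each layer as a thermal resistance in series:
R_castable refractory = L/(kA) = 0.25/(1.19×6.79) = 0.03094 K/W
R_mineral wool = L/(kA) = 0.175/(0.042×6.79) = 0.6136 K/W
R_total = 0.6446 K/W
Q = ΔT / R_total = 880 / 0.6446

Q ≈ 1370 W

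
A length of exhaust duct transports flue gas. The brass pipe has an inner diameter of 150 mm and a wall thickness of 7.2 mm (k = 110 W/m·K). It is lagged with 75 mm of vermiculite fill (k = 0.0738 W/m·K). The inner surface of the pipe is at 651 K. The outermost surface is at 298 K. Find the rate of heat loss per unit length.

q′ ≈ 252 W/m

Cylindrical conduction, so R = ln(r₂/r₁)/(2πkL) per layer, in series:
R_brass pipe wall = ln(82.2/75)/(2π×110×1) = 1.326×10^-4 K/W
R_vermiculite fill = ln(157.2/82.2)/(2π×0.0738×1) = 1.398 K/W
R_total = 1.398 K/W
Q = ΔT/R_total = 353/1.398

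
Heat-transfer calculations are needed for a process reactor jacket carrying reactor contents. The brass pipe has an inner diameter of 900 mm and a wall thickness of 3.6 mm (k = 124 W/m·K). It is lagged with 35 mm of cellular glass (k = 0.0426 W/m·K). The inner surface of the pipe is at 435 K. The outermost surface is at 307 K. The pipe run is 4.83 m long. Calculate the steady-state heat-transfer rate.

Q ≈ 2230 W

Per-layer cylindrical resistances, series-summed:
R_brass pipe wall = ln(453.6/450)/(2π×124×4.83) = 2.117×10^-6 K/W
R_cellular glass = ln(488.6/453.6)/(2π×0.0426×4.83) = 0.05749 K/W
R_total = 0.0575 K/W
Q = ΔT/R_total = 128/0.0575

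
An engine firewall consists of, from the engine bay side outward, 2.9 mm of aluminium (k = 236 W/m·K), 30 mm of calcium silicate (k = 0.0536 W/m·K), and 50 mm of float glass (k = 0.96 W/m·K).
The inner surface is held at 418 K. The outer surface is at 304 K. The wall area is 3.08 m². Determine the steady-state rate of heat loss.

Series thermal resistances:
R_aluminium = L/(kA) = 0.0029/(236×3.08) = 3.99×10^-6 K/W
R_calcium silicate = L/(kA) = 0.03/(0.0536×3.08) = 0.1817 K/W
R_float glass = L/(kA) = 0.05/(0.96×3.08) = 0.01691 K/W
R_total = 0.1986 K/W
Q = ΔT / R_total = 114 / 0.1986

Q ≈ 574 W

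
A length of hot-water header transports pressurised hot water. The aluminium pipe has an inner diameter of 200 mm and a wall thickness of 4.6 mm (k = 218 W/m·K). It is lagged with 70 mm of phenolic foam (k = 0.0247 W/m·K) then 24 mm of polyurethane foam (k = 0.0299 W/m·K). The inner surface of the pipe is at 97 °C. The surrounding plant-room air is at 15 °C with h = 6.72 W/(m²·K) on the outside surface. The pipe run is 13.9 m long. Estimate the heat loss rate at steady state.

Q ≈ 278 W

For a radial system each layer contributes R = ln(r_out/r_in)/(2πkL); films add R = 1/(hA).
R_aluminium pipe wall = ln(104.6/100)/(2π×218×13.9) = 2.362×10^-6 K/W
R_phenolic foam = ln(174.6/104.6)/(2π×0.0247×13.9) = 0.2375 K/W
R_polyurethane foam = ln(198.6/174.6)/(2π×0.0299×13.9) = 0.04932 K/W
R_outer film = 1/(h_o·2πr_oL) = 1/(6.72×2π×0.1986×13.9) = 0.008579 K/W
R_total = 0.2954 K/W
Q = ΔT/R_total = 82/0.2954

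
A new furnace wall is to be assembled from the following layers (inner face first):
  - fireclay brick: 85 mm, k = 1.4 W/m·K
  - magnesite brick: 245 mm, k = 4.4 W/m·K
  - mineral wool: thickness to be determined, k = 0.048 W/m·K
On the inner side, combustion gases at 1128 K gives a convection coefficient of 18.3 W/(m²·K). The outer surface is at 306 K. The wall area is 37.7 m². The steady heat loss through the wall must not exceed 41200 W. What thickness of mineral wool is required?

Series thermal resistances:
R_inner film = 1/(h_i·A) = 1/(18.3×37.7) = 0.001449 K/W
R_fireclay brick = L/(kA) = 0.085/(1.4×37.7) = 0.00161 K/W
R_magnesite brick = L/(kA) = 0.245/(4.4×37.7) = 0.001477 K/W
Sum of the known resistances R_other = 0.004537 K/W
Required total resistance R_tot = ΔT/Q_allow = 822/41200 = 0.01995 K/W
R_mineral wool = R_tot − R_other = 0.01541 K/W
L = R·k·A = 0.01541×0.048×37.7

L ≈ 27.9 mm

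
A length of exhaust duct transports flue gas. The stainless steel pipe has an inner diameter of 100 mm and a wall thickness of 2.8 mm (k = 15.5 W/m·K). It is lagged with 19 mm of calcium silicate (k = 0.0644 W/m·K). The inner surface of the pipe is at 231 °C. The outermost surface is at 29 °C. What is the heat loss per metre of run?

Cylindrical conduction, so R = ln(r₂/r₁)/(2πkL) per layer, in series:
R_stainless steel pipe wall = ln(52.8/50)/(2π×15.5×1) = 5.595×10^-4 K/W
R_calcium silicate = ln(71.8/52.8)/(2π×0.0644×1) = 0.7596 K/W
R_total = 0.7602 K/W
Q = ΔT/R_total = 202/0.7602

q′ ≈ 266 W/m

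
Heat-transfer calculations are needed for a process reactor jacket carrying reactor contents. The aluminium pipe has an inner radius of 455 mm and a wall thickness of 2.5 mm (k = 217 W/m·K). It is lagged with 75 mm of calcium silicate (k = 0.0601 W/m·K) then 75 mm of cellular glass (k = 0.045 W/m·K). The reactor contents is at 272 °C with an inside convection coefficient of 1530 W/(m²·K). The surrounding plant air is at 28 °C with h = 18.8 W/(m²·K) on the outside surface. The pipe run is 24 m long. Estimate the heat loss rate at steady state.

Q ≈ 6640 W

Radial resistances (cylindrical: R_cond = ln(r_o/r_i)/(2πkL), R_conv = 1/(h·2πrL)):
R_inner film = 1/(h_i·2πr₁L) = 1/(1530×2π×0.455×24) = 9.526×10^-6 K/W
R_aluminium pipe wall = ln(457.5/455)/(2π×217×24) = 1.675×10^-7 K/W
R_calcium silicate = ln(532.5/457.5)/(2π×0.0601×24) = 0.01675 K/W
R_cellular glass = ln(607.5/532.5)/(2π×0.045×24) = 0.01942 K/W
R_outer film = 1/(h_o·2πr_oL) = 1/(18.8×2π×0.6075×24) = 5.806×10^-4 K/W
R_total = 0.03676 K/W
Q = ΔT/R_total = 244/0.03676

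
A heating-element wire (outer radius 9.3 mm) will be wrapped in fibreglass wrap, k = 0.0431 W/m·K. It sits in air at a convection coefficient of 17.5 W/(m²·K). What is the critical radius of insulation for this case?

r_cr ≈ 2.46 mm

For a cylinder r_cr = k/h = 0.0431/17.5
r_cr = 2.46 mm; since the bare radius (9.3 mm) is above r_cr, any added insulation will reduce heat loss.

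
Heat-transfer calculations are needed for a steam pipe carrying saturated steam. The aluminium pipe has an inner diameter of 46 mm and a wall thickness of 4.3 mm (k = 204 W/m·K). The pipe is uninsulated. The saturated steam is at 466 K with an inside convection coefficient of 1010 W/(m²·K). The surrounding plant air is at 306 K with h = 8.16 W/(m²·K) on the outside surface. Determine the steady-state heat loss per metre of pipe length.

For a radial system each layer contributes R = ln(r_out/r_in)/(2πkL); films add R = 1/(hA).
R_inner film = 1/(h_i·2πr₁L) = 1/(1010×2π×0.023×1) = 0.006851 K/W
R_aluminium pipe wall = ln(27.3/23)/(2π×204×1) = 1.337×10^-4 K/W
R_outer film = 1/(h_o·2πr_oL) = 1/(8.16×2π×0.0273×1) = 0.7144 K/W
R_total = 0.7214 K/W
Q = ΔT/R_total = 160/0.7214

q′ ≈ 222 W/m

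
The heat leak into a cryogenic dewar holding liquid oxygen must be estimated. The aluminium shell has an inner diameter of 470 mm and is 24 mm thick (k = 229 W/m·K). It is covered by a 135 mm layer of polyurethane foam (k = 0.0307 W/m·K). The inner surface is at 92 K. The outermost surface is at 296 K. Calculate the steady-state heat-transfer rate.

Spherical conduction: R = (1/r_in − 1/r_out)/(4πk) per layer; series-sum.
R_aluminium shell = (1/0.235 − 1/0.259)/(4π×229) = 1.37×10^-4 K/W
R_polyurethane foam = (1/0.259 − 1/0.394)/(4π×0.0307) = 3.429 K/W
R_total = 3.429 K/W
Q = ΔT/R_total = 204/3.429

Q ≈ 59.5 W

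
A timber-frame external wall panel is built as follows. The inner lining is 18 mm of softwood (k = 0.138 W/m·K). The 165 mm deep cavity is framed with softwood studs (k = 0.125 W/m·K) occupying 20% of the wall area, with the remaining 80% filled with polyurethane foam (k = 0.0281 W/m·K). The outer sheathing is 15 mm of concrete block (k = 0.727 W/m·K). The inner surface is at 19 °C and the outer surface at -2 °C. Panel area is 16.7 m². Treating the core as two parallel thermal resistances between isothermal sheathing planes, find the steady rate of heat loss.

Q ≈ 96.7 W

Sheathing layers in series; stud and cavity paths in parallel between them.
R_inner = 0.018/(0.138×16.7) = 0.00781 K/W
R_stud  = 0.165/(0.125×0.2×16.7) = 0.3952 K/W
R_cav   = 0.165/(0.0281×0.8×16.7) = 0.4395 K/W
1/R_core = 1/R_stud + 1/R_cav → R_core = 0.2081 K/W
R_outer = 0.015/(0.727×16.7) = 0.001235 K/W
R_total = 0.2171 K/W
Q = ΔT/R_total = 21/0.2171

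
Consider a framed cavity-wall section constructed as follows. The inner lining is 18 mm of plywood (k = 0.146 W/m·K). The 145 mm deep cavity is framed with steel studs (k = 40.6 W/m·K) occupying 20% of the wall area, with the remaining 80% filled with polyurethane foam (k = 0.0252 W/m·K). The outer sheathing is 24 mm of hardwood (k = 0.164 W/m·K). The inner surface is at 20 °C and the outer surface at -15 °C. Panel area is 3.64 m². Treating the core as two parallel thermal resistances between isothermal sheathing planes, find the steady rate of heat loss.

Sheathing layers in series; stud and cavity paths in parallel between them.
R_inner = 0.018/(0.146×3.64) = 0.03387 K/W
R_stud  = 0.145/(40.6×0.2×3.64) = 0.004906 K/W
R_cav   = 0.145/(0.0252×0.8×3.64) = 1.976 K/W
1/R_core = 1/R_stud + 1/R_cav → R_core = 0.004894 K/W
R_outer = 0.024/(0.164×3.64) = 0.0402 K/W
R_total = 0.07897 K/W
Q = ΔT/R_total = 35/0.07897

Q ≈ 443 W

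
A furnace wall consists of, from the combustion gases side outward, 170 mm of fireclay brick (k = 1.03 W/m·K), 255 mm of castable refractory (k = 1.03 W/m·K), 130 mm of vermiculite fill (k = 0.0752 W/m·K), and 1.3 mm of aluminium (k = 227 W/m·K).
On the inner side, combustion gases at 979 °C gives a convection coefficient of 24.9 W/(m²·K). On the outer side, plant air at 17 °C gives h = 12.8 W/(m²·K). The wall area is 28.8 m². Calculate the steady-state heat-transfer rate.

Q ≈ 12300 W

Treating each layer as a thermal resistance in series:
R_inner film = 1/(h_i·A) = 1/(24.9×28.8) = 0.001394 K/W
R_fireclay brick = L/(kA) = 0.17/(1.03×28.8) = 0.005731 K/W
R_castable refractory = L/(kA) = 0.255/(1.03×28.8) = 0.008596 K/W
R_vermiculite fill = L/(kA) = 0.13/(0.0752×28.8) = 0.06003 K/W
R_aluminium = L/(kA) = 0.0013/(227×28.8) = 1.988×10^-7 K/W
R_outer film = 1/(h_o·A) = 1/(12.8×28.8) = 0.002713 K/W
R_total = 0.07846 K/W
Q = ΔT / R_total = 962 / 0.07846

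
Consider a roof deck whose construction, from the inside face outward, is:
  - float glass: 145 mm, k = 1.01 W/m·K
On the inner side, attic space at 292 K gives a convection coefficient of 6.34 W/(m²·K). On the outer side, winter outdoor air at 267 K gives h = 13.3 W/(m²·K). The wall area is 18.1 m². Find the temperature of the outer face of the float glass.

Treating each layer as a thermal resistance in series:
R_inner film = 1/(h_i·A) = 1/(6.34×18.1) = 0.008714 K/W
R_float glass = L/(kA) = 0.145/(1.01×18.1) = 0.007932 K/W
R_outer film = 1/(h_o·A) = 1/(13.3×18.1) = 0.004154 K/W
R_total = 0.0208 K/W;  Q = ΔT/R_total = 25/0.0208 = 1202 W
T_interface = T_inner − Q·ΣR(inner→interface) = 292 − 1200×0.01665

T ≈ 272 K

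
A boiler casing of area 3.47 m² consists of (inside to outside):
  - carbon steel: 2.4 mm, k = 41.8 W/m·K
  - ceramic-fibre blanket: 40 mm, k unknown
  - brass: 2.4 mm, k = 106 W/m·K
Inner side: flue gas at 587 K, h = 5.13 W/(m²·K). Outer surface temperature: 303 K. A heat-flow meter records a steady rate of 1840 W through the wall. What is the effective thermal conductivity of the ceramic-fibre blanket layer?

k ≈ 0.117 W/(m·K)

Treating each layer as a thermal resistance in series:
R_inner film = 1/(h_i·A) = 1/(5.13×3.47) = 0.05618 K/W
R_carbon steel = L/(kA) = 0.0024/(41.8×3.47) = 1.655×10^-5 K/W
R_brass = L/(kA) = 0.0024/(106×3.47) = 6.525×10^-6 K/W
Sum of known resistances R_other = 0.0562 K/W
Total R = ΔT/Q = 284/1840 = 0.1543 K/W
R_ceramic-fibre blanket = R_total − R_other = 0.09815 K/W
k = L/(R·A) = 0.04/(0.09815×3.47)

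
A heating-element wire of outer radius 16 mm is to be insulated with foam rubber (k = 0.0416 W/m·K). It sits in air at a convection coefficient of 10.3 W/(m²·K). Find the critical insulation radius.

r_cr ≈ 4.04 mm

For a cylinder r_cr = k/h = 0.0416/10.3
r_cr = 4.04 mm; since the bare radius (16 mm) is above r_cr, any added insulation will reduce heat loss.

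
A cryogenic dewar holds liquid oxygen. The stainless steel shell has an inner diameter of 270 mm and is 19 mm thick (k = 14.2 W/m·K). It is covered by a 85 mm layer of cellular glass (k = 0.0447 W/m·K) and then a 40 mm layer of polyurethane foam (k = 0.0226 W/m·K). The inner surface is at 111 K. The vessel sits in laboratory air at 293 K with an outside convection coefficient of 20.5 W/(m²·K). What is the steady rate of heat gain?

Spherical conduction: R = (1/r_in − 1/r_out)/(4πk) per layer; series-sum.
R_stainless steel shell = (1/0.135 − 1/0.154)/(4π×14.2) = 0.005122 K/W
R_cellular glass = (1/0.154 − 1/0.239)/(4π×0.0447) = 4.111 K/W
R_polyurethane foam = (1/0.239 − 1/0.279)/(4π×0.0226) = 2.112 K/W
R_outer film = 1/(h·4πr_o²) = 1/(20.5×4π×0.279²) = 0.04987 K/W
R_total = 6.279 K/W
Q = ΔT/R_total = 182/6.279

Q ≈ 29 W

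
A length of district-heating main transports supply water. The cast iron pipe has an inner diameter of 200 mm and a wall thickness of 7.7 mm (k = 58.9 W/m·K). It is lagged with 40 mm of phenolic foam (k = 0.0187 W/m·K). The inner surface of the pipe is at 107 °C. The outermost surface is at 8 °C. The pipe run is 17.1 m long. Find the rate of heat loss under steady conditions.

Q ≈ 630 W

Per-layer cylindrical resistances, series-summed:
R_cast iron pipe wall = ln(107.7/100)/(2π×58.9×17.1) = 1.172×10^-5 K/W
R_phenolic foam = ln(147.7/107.7)/(2π×0.0187×17.1) = 0.1572 K/W
R_total = 0.1572 K/W
Q = ΔT/R_total = 99/0.1572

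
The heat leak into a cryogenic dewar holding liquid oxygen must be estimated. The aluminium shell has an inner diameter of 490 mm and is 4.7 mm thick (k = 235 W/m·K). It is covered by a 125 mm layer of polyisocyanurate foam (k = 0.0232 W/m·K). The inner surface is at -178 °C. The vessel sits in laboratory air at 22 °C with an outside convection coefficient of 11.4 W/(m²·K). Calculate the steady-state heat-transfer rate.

Q ≈ 43.2 W

Spherical conduction: R = (1/r_in − 1/r_out)/(4πk) per layer; series-sum.
R_aluminium shell = (1/0.245 − 1/0.2497)/(4π×235) = 2.602×10^-5 K/W
R_polyisocyanurate foam = (1/0.2497 − 1/0.3747)/(4π×0.0232) = 4.583 K/W
R_outer film = 1/(h·4πr_o²) = 1/(11.4×4π×0.3747²) = 0.04972 K/W
R_total = 4.632 K/W
Q = ΔT/R_total = 200/4.632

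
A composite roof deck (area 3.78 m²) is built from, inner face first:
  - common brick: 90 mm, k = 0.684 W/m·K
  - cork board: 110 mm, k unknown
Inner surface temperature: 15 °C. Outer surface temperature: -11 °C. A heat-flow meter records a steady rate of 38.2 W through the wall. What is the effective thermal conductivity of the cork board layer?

k ≈ 0.0451 W/(m·K)

Model the wall as resistances in series:
R_common brick = L/(kA) = 0.09/(0.684×3.78) = 0.03481 K/W
Sum of known resistances R_other = 0.03481 K/W
Total R = ΔT/Q = 26/38.2 = 0.6806 K/W
R_cork board = R_total − R_other = 0.6458 K/W
k = L/(R·A) = 0.11/(0.6458×3.78)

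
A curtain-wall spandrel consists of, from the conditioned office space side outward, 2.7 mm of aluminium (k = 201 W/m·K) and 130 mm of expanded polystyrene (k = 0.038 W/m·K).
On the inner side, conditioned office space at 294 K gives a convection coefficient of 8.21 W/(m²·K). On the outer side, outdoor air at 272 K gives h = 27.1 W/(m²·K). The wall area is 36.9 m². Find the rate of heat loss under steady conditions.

Q ≈ 227 W

Using the resistance-network approach (series):
R_inner film = 1/(h_i·A) = 1/(8.21×36.9) = 0.003301 K/W
R_aluminium = L/(kA) = 0.0027/(201×36.9) = 3.64×10^-7 K/W
R_expanded polystyrene = L/(kA) = 0.13/(0.038×36.9) = 0.09271 K/W
R_outer film = 1/(h_o·A) = 1/(27.1×36.9) = 0.001 K/W
R_total = 0.09701 K/W
Q = ΔT / R_total = 22 / 0.09701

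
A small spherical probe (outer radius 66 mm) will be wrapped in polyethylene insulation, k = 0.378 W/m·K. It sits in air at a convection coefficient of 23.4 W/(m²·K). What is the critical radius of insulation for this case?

r_cr ≈ 32.3 mm

For a sphere r_cr = 2k/h = 2×0.378/23.4
r_cr = 32.3 mm; since the bare radius (66 mm) is above r_cr, any added insulation will reduce heat loss.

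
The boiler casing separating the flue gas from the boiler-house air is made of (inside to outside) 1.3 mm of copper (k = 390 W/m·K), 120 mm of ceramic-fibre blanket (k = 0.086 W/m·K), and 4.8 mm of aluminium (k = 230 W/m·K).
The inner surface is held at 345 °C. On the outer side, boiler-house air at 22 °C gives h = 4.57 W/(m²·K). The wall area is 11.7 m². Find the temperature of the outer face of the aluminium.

T ≈ 65.8 °C

Model the wall as resistances in series:
R_copper = L/(kA) = 0.0013/(390×11.7) = 2.849×10^-7 K/W
R_ceramic-fibre blanket = L/(kA) = 0.12/(0.086×11.7) = 0.1193 K/W
R_aluminium = L/(kA) = 0.0048/(230×11.7) = 1.784×10^-6 K/W
R_outer film = 1/(h_o·A) = 1/(4.57×11.7) = 0.0187 K/W
R_total = 0.138 K/W;  Q = ΔT/R_total = 323/0.138 = 2341 W
T_interface = T_inner − Q·ΣR(inner→interface) = 345 − 2340×0.1193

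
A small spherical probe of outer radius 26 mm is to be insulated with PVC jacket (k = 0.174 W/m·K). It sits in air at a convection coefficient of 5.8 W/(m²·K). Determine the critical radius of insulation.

For a sphere r_cr = 2k/h = 2×0.174/5.8
r_cr = 60 mm; since the bare radius (26 mm) is below r_cr, adding a thin layer of insulation will *increase* heat loss.

r_cr ≈ 60 mm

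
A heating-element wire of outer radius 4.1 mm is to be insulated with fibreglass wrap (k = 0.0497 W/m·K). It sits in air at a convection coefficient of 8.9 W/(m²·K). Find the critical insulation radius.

For a cylinder r_cr = k/h = 0.0497/8.9
r_cr = 5.58 mm; since the bare radius (4.1 mm) is below r_cr, adding a thin layer of insulation will *increase* heat loss.

r_cr ≈ 5.58 mm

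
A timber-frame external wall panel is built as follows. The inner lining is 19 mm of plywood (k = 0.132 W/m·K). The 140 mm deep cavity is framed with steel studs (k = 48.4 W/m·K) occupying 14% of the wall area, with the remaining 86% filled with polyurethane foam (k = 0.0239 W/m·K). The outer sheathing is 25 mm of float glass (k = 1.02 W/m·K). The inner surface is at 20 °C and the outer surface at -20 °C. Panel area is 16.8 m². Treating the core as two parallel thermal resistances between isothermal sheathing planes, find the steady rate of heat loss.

Q ≈ 3550 W

Sheathing layers in series; stud and cavity paths in parallel between them.
R_inner = 0.019/(0.132×16.8) = 0.008568 K/W
R_stud  = 0.14/(48.4×0.14×16.8) = 0.00123 K/W
R_cav   = 0.14/(0.0239×0.86×16.8) = 0.4054 K/W
1/R_core = 1/R_stud + 1/R_cav → R_core = 0.001226 K/W
R_outer = 0.025/(1.02×16.8) = 0.001459 K/W
R_total = 0.01125 K/W
Q = ΔT/R_total = 40/0.01125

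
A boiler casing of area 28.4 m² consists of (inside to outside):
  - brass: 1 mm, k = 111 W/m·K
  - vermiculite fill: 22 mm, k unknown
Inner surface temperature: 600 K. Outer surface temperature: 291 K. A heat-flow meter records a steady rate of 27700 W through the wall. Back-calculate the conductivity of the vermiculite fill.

Using the resistance-network approach (series):
R_brass = L/(kA) = 0.001/(111×28.4) = 3.172×10^-7 K/W
Sum of known resistances R_other = 3.172×10^-7 K/W
Total R = ΔT/Q = 309/27700 = 0.01116 K/W
R_vermiculite fill = R_total − R_other = 0.01115 K/W
k = L/(R·A) = 0.022/(0.01115×28.4)

k ≈ 0.0694 W/(m·K)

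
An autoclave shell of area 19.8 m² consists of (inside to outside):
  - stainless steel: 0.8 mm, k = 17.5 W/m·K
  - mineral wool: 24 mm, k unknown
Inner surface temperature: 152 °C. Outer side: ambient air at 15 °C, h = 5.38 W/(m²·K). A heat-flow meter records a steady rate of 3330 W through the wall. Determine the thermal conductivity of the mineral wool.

Model the wall as resistances in series:
R_stainless steel = L/(kA) = 0.0008/(17.5×19.8) = 2.309×10^-6 K/W
R_outer film = 1/(h_o·A) = 1/(5.38×19.8) = 0.009388 K/W
Sum of known resistances R_other = 0.00939 K/W
Total R = ΔT/Q = 137/3330 = 0.04114 K/W
R_mineral wool = R_total − R_other = 0.03175 K/W
k = L/(R·A) = 0.024/(0.03175×19.8)

k ≈ 0.0382 W/(m·K)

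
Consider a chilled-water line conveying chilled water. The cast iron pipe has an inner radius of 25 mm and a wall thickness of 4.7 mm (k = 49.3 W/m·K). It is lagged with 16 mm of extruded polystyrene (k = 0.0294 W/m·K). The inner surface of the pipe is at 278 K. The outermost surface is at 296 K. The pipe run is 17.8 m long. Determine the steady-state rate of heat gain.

Cylindrical conduction, so R = ln(r₂/r₁)/(2πkL) per layer, in series:
R_cast iron pipe wall = ln(29.7/25)/(2π×49.3×17.8) = 3.124×10^-5 K/W
R_extruded polystyrene = ln(45.7/29.7)/(2π×0.0294×17.8) = 0.1311 K/W
R_total = 0.1311 K/W
Q = ΔT/R_total = 18/0.1311

Q ≈ 137 W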